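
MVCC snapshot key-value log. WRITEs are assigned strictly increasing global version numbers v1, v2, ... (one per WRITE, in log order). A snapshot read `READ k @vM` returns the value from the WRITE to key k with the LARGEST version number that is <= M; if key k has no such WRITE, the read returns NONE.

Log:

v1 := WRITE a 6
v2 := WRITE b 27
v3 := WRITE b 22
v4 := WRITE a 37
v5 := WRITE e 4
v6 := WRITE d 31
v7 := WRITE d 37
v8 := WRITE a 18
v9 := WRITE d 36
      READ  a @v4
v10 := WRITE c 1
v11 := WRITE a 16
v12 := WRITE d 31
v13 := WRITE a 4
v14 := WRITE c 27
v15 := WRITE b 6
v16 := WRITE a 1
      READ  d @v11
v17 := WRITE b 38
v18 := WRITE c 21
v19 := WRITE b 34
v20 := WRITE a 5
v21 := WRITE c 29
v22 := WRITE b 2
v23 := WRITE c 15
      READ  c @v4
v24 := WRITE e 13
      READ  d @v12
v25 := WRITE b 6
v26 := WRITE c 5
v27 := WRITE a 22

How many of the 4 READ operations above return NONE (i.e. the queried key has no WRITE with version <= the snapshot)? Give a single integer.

Answer: 1

Derivation:
v1: WRITE a=6  (a history now [(1, 6)])
v2: WRITE b=27  (b history now [(2, 27)])
v3: WRITE b=22  (b history now [(2, 27), (3, 22)])
v4: WRITE a=37  (a history now [(1, 6), (4, 37)])
v5: WRITE e=4  (e history now [(5, 4)])
v6: WRITE d=31  (d history now [(6, 31)])
v7: WRITE d=37  (d history now [(6, 31), (7, 37)])
v8: WRITE a=18  (a history now [(1, 6), (4, 37), (8, 18)])
v9: WRITE d=36  (d history now [(6, 31), (7, 37), (9, 36)])
READ a @v4: history=[(1, 6), (4, 37), (8, 18)] -> pick v4 -> 37
v10: WRITE c=1  (c history now [(10, 1)])
v11: WRITE a=16  (a history now [(1, 6), (4, 37), (8, 18), (11, 16)])
v12: WRITE d=31  (d history now [(6, 31), (7, 37), (9, 36), (12, 31)])
v13: WRITE a=4  (a history now [(1, 6), (4, 37), (8, 18), (11, 16), (13, 4)])
v14: WRITE c=27  (c history now [(10, 1), (14, 27)])
v15: WRITE b=6  (b history now [(2, 27), (3, 22), (15, 6)])
v16: WRITE a=1  (a history now [(1, 6), (4, 37), (8, 18), (11, 16), (13, 4), (16, 1)])
READ d @v11: history=[(6, 31), (7, 37), (9, 36), (12, 31)] -> pick v9 -> 36
v17: WRITE b=38  (b history now [(2, 27), (3, 22), (15, 6), (17, 38)])
v18: WRITE c=21  (c history now [(10, 1), (14, 27), (18, 21)])
v19: WRITE b=34  (b history now [(2, 27), (3, 22), (15, 6), (17, 38), (19, 34)])
v20: WRITE a=5  (a history now [(1, 6), (4, 37), (8, 18), (11, 16), (13, 4), (16, 1), (20, 5)])
v21: WRITE c=29  (c history now [(10, 1), (14, 27), (18, 21), (21, 29)])
v22: WRITE b=2  (b history now [(2, 27), (3, 22), (15, 6), (17, 38), (19, 34), (22, 2)])
v23: WRITE c=15  (c history now [(10, 1), (14, 27), (18, 21), (21, 29), (23, 15)])
READ c @v4: history=[(10, 1), (14, 27), (18, 21), (21, 29), (23, 15)] -> no version <= 4 -> NONE
v24: WRITE e=13  (e history now [(5, 4), (24, 13)])
READ d @v12: history=[(6, 31), (7, 37), (9, 36), (12, 31)] -> pick v12 -> 31
v25: WRITE b=6  (b history now [(2, 27), (3, 22), (15, 6), (17, 38), (19, 34), (22, 2), (25, 6)])
v26: WRITE c=5  (c history now [(10, 1), (14, 27), (18, 21), (21, 29), (23, 15), (26, 5)])
v27: WRITE a=22  (a history now [(1, 6), (4, 37), (8, 18), (11, 16), (13, 4), (16, 1), (20, 5), (27, 22)])
Read results in order: ['37', '36', 'NONE', '31']
NONE count = 1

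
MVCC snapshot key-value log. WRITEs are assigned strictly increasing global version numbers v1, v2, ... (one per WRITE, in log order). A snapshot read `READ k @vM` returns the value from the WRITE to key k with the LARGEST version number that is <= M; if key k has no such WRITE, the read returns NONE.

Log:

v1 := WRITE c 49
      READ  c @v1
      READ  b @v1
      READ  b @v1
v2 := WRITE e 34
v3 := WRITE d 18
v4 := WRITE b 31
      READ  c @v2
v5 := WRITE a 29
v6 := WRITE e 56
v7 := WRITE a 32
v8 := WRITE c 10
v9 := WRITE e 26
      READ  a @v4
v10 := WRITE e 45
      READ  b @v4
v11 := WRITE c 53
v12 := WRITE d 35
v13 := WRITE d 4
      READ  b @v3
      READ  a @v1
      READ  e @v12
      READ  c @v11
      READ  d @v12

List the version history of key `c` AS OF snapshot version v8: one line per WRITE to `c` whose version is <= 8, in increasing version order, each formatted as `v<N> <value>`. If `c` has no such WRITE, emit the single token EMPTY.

Scan writes for key=c with version <= 8:
  v1 WRITE c 49 -> keep
  v2 WRITE e 34 -> skip
  v3 WRITE d 18 -> skip
  v4 WRITE b 31 -> skip
  v5 WRITE a 29 -> skip
  v6 WRITE e 56 -> skip
  v7 WRITE a 32 -> skip
  v8 WRITE c 10 -> keep
  v9 WRITE e 26 -> skip
  v10 WRITE e 45 -> skip
  v11 WRITE c 53 -> drop (> snap)
  v12 WRITE d 35 -> skip
  v13 WRITE d 4 -> skip
Collected: [(1, 49), (8, 10)]

Answer: v1 49
v8 10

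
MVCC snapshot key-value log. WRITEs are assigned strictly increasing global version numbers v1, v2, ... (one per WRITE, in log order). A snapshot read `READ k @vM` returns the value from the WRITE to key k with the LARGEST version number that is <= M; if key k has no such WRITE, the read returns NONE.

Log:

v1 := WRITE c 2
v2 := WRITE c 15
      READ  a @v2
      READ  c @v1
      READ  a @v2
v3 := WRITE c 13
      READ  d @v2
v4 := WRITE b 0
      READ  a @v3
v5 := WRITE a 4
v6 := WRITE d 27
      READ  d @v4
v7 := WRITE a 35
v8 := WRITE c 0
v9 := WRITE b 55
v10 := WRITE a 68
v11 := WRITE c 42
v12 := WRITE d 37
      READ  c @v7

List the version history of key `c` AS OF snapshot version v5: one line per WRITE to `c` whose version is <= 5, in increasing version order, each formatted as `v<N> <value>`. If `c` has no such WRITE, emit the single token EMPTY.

Scan writes for key=c with version <= 5:
  v1 WRITE c 2 -> keep
  v2 WRITE c 15 -> keep
  v3 WRITE c 13 -> keep
  v4 WRITE b 0 -> skip
  v5 WRITE a 4 -> skip
  v6 WRITE d 27 -> skip
  v7 WRITE a 35 -> skip
  v8 WRITE c 0 -> drop (> snap)
  v9 WRITE b 55 -> skip
  v10 WRITE a 68 -> skip
  v11 WRITE c 42 -> drop (> snap)
  v12 WRITE d 37 -> skip
Collected: [(1, 2), (2, 15), (3, 13)]

Answer: v1 2
v2 15
v3 13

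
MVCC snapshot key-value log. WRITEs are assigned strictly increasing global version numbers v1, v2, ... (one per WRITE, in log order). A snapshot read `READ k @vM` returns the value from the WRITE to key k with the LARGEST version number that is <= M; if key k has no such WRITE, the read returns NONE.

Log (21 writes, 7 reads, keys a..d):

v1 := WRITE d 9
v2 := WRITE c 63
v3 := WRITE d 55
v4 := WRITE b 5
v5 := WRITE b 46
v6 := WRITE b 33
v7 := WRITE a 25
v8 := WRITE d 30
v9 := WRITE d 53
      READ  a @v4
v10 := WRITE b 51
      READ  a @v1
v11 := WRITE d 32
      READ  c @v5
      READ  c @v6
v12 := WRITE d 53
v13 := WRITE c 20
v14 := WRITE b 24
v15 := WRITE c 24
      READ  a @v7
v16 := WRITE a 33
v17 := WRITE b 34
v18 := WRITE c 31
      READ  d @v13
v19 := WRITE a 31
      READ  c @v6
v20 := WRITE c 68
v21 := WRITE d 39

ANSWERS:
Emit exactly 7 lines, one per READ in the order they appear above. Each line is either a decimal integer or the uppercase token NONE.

v1: WRITE d=9  (d history now [(1, 9)])
v2: WRITE c=63  (c history now [(2, 63)])
v3: WRITE d=55  (d history now [(1, 9), (3, 55)])
v4: WRITE b=5  (b history now [(4, 5)])
v5: WRITE b=46  (b history now [(4, 5), (5, 46)])
v6: WRITE b=33  (b history now [(4, 5), (5, 46), (6, 33)])
v7: WRITE a=25  (a history now [(7, 25)])
v8: WRITE d=30  (d history now [(1, 9), (3, 55), (8, 30)])
v9: WRITE d=53  (d history now [(1, 9), (3, 55), (8, 30), (9, 53)])
READ a @v4: history=[(7, 25)] -> no version <= 4 -> NONE
v10: WRITE b=51  (b history now [(4, 5), (5, 46), (6, 33), (10, 51)])
READ a @v1: history=[(7, 25)] -> no version <= 1 -> NONE
v11: WRITE d=32  (d history now [(1, 9), (3, 55), (8, 30), (9, 53), (11, 32)])
READ c @v5: history=[(2, 63)] -> pick v2 -> 63
READ c @v6: history=[(2, 63)] -> pick v2 -> 63
v12: WRITE d=53  (d history now [(1, 9), (3, 55), (8, 30), (9, 53), (11, 32), (12, 53)])
v13: WRITE c=20  (c history now [(2, 63), (13, 20)])
v14: WRITE b=24  (b history now [(4, 5), (5, 46), (6, 33), (10, 51), (14, 24)])
v15: WRITE c=24  (c history now [(2, 63), (13, 20), (15, 24)])
READ a @v7: history=[(7, 25)] -> pick v7 -> 25
v16: WRITE a=33  (a history now [(7, 25), (16, 33)])
v17: WRITE b=34  (b history now [(4, 5), (5, 46), (6, 33), (10, 51), (14, 24), (17, 34)])
v18: WRITE c=31  (c history now [(2, 63), (13, 20), (15, 24), (18, 31)])
READ d @v13: history=[(1, 9), (3, 55), (8, 30), (9, 53), (11, 32), (12, 53)] -> pick v12 -> 53
v19: WRITE a=31  (a history now [(7, 25), (16, 33), (19, 31)])
READ c @v6: history=[(2, 63), (13, 20), (15, 24), (18, 31)] -> pick v2 -> 63
v20: WRITE c=68  (c history now [(2, 63), (13, 20), (15, 24), (18, 31), (20, 68)])
v21: WRITE d=39  (d history now [(1, 9), (3, 55), (8, 30), (9, 53), (11, 32), (12, 53), (21, 39)])

Answer: NONE
NONE
63
63
25
53
63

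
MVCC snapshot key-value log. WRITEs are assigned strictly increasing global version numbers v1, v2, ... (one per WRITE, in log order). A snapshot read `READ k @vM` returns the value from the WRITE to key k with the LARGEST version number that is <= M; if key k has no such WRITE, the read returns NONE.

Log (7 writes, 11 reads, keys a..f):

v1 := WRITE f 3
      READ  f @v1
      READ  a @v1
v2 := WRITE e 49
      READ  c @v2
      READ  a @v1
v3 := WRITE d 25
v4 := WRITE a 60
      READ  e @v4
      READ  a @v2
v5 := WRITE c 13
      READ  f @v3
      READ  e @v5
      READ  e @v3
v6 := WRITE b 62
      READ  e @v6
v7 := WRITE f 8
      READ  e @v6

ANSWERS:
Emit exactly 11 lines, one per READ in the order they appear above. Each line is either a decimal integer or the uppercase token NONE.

Answer: 3
NONE
NONE
NONE
49
NONE
3
49
49
49
49

Derivation:
v1: WRITE f=3  (f history now [(1, 3)])
READ f @v1: history=[(1, 3)] -> pick v1 -> 3
READ a @v1: history=[] -> no version <= 1 -> NONE
v2: WRITE e=49  (e history now [(2, 49)])
READ c @v2: history=[] -> no version <= 2 -> NONE
READ a @v1: history=[] -> no version <= 1 -> NONE
v3: WRITE d=25  (d history now [(3, 25)])
v4: WRITE a=60  (a history now [(4, 60)])
READ e @v4: history=[(2, 49)] -> pick v2 -> 49
READ a @v2: history=[(4, 60)] -> no version <= 2 -> NONE
v5: WRITE c=13  (c history now [(5, 13)])
READ f @v3: history=[(1, 3)] -> pick v1 -> 3
READ e @v5: history=[(2, 49)] -> pick v2 -> 49
READ e @v3: history=[(2, 49)] -> pick v2 -> 49
v6: WRITE b=62  (b history now [(6, 62)])
READ e @v6: history=[(2, 49)] -> pick v2 -> 49
v7: WRITE f=8  (f history now [(1, 3), (7, 8)])
READ e @v6: history=[(2, 49)] -> pick v2 -> 49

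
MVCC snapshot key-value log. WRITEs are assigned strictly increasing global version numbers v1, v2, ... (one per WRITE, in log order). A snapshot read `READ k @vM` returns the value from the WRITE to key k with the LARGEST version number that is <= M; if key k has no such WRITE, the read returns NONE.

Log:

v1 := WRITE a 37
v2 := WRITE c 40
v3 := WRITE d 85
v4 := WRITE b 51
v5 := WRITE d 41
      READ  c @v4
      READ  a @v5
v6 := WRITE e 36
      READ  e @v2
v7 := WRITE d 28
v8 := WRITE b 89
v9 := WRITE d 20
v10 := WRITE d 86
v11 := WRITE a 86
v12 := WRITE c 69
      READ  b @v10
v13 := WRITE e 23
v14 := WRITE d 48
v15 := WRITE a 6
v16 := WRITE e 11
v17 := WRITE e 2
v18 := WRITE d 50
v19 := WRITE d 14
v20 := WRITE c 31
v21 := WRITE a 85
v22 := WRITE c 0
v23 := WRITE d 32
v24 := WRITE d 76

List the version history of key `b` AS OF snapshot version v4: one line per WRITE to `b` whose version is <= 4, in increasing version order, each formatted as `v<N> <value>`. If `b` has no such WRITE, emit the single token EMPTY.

Answer: v4 51

Derivation:
Scan writes for key=b with version <= 4:
  v1 WRITE a 37 -> skip
  v2 WRITE c 40 -> skip
  v3 WRITE d 85 -> skip
  v4 WRITE b 51 -> keep
  v5 WRITE d 41 -> skip
  v6 WRITE e 36 -> skip
  v7 WRITE d 28 -> skip
  v8 WRITE b 89 -> drop (> snap)
  v9 WRITE d 20 -> skip
  v10 WRITE d 86 -> skip
  v11 WRITE a 86 -> skip
  v12 WRITE c 69 -> skip
  v13 WRITE e 23 -> skip
  v14 WRITE d 48 -> skip
  v15 WRITE a 6 -> skip
  v16 WRITE e 11 -> skip
  v17 WRITE e 2 -> skip
  v18 WRITE d 50 -> skip
  v19 WRITE d 14 -> skip
  v20 WRITE c 31 -> skip
  v21 WRITE a 85 -> skip
  v22 WRITE c 0 -> skip
  v23 WRITE d 32 -> skip
  v24 WRITE d 76 -> skip
Collected: [(4, 51)]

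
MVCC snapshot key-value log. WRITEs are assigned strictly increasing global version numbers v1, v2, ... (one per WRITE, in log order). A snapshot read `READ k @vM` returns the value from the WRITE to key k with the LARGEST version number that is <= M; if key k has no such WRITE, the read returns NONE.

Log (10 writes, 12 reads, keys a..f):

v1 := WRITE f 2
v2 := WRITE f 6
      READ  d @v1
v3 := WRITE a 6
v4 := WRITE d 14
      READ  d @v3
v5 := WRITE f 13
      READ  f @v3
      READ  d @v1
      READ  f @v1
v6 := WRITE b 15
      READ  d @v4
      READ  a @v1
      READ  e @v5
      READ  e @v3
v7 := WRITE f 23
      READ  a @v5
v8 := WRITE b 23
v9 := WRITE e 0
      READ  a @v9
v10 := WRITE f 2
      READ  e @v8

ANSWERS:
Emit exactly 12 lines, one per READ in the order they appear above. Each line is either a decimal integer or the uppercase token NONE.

Answer: NONE
NONE
6
NONE
2
14
NONE
NONE
NONE
6
6
NONE

Derivation:
v1: WRITE f=2  (f history now [(1, 2)])
v2: WRITE f=6  (f history now [(1, 2), (2, 6)])
READ d @v1: history=[] -> no version <= 1 -> NONE
v3: WRITE a=6  (a history now [(3, 6)])
v4: WRITE d=14  (d history now [(4, 14)])
READ d @v3: history=[(4, 14)] -> no version <= 3 -> NONE
v5: WRITE f=13  (f history now [(1, 2), (2, 6), (5, 13)])
READ f @v3: history=[(1, 2), (2, 6), (5, 13)] -> pick v2 -> 6
READ d @v1: history=[(4, 14)] -> no version <= 1 -> NONE
READ f @v1: history=[(1, 2), (2, 6), (5, 13)] -> pick v1 -> 2
v6: WRITE b=15  (b history now [(6, 15)])
READ d @v4: history=[(4, 14)] -> pick v4 -> 14
READ a @v1: history=[(3, 6)] -> no version <= 1 -> NONE
READ e @v5: history=[] -> no version <= 5 -> NONE
READ e @v3: history=[] -> no version <= 3 -> NONE
v7: WRITE f=23  (f history now [(1, 2), (2, 6), (5, 13), (7, 23)])
READ a @v5: history=[(3, 6)] -> pick v3 -> 6
v8: WRITE b=23  (b history now [(6, 15), (8, 23)])
v9: WRITE e=0  (e history now [(9, 0)])
READ a @v9: history=[(3, 6)] -> pick v3 -> 6
v10: WRITE f=2  (f history now [(1, 2), (2, 6), (5, 13), (7, 23), (10, 2)])
READ e @v8: history=[(9, 0)] -> no version <= 8 -> NONE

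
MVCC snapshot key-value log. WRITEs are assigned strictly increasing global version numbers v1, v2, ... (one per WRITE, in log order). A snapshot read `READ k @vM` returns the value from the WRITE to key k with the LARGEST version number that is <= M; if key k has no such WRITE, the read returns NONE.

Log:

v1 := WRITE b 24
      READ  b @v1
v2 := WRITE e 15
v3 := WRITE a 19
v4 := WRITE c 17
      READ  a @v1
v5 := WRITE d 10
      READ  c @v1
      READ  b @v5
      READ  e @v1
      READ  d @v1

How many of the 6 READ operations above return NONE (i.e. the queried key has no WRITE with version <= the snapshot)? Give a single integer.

v1: WRITE b=24  (b history now [(1, 24)])
READ b @v1: history=[(1, 24)] -> pick v1 -> 24
v2: WRITE e=15  (e history now [(2, 15)])
v3: WRITE a=19  (a history now [(3, 19)])
v4: WRITE c=17  (c history now [(4, 17)])
READ a @v1: history=[(3, 19)] -> no version <= 1 -> NONE
v5: WRITE d=10  (d history now [(5, 10)])
READ c @v1: history=[(4, 17)] -> no version <= 1 -> NONE
READ b @v5: history=[(1, 24)] -> pick v1 -> 24
READ e @v1: history=[(2, 15)] -> no version <= 1 -> NONE
READ d @v1: history=[(5, 10)] -> no version <= 1 -> NONE
Read results in order: ['24', 'NONE', 'NONE', '24', 'NONE', 'NONE']
NONE count = 4

Answer: 4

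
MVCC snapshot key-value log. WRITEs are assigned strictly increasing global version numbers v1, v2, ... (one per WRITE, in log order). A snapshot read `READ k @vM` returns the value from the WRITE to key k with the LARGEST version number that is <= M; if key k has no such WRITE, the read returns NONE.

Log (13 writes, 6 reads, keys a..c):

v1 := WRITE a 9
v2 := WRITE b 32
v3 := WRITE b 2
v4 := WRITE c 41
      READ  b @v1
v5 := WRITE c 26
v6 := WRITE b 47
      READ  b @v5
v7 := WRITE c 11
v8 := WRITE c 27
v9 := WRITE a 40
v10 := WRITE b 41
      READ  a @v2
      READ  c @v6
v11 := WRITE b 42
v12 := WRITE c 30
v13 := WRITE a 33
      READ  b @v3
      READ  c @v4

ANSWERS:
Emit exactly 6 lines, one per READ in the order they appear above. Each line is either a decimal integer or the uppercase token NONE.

Answer: NONE
2
9
26
2
41

Derivation:
v1: WRITE a=9  (a history now [(1, 9)])
v2: WRITE b=32  (b history now [(2, 32)])
v3: WRITE b=2  (b history now [(2, 32), (3, 2)])
v4: WRITE c=41  (c history now [(4, 41)])
READ b @v1: history=[(2, 32), (3, 2)] -> no version <= 1 -> NONE
v5: WRITE c=26  (c history now [(4, 41), (5, 26)])
v6: WRITE b=47  (b history now [(2, 32), (3, 2), (6, 47)])
READ b @v5: history=[(2, 32), (3, 2), (6, 47)] -> pick v3 -> 2
v7: WRITE c=11  (c history now [(4, 41), (5, 26), (7, 11)])
v8: WRITE c=27  (c history now [(4, 41), (5, 26), (7, 11), (8, 27)])
v9: WRITE a=40  (a history now [(1, 9), (9, 40)])
v10: WRITE b=41  (b history now [(2, 32), (3, 2), (6, 47), (10, 41)])
READ a @v2: history=[(1, 9), (9, 40)] -> pick v1 -> 9
READ c @v6: history=[(4, 41), (5, 26), (7, 11), (8, 27)] -> pick v5 -> 26
v11: WRITE b=42  (b history now [(2, 32), (3, 2), (6, 47), (10, 41), (11, 42)])
v12: WRITE c=30  (c history now [(4, 41), (5, 26), (7, 11), (8, 27), (12, 30)])
v13: WRITE a=33  (a history now [(1, 9), (9, 40), (13, 33)])
READ b @v3: history=[(2, 32), (3, 2), (6, 47), (10, 41), (11, 42)] -> pick v3 -> 2
READ c @v4: history=[(4, 41), (5, 26), (7, 11), (8, 27), (12, 30)] -> pick v4 -> 41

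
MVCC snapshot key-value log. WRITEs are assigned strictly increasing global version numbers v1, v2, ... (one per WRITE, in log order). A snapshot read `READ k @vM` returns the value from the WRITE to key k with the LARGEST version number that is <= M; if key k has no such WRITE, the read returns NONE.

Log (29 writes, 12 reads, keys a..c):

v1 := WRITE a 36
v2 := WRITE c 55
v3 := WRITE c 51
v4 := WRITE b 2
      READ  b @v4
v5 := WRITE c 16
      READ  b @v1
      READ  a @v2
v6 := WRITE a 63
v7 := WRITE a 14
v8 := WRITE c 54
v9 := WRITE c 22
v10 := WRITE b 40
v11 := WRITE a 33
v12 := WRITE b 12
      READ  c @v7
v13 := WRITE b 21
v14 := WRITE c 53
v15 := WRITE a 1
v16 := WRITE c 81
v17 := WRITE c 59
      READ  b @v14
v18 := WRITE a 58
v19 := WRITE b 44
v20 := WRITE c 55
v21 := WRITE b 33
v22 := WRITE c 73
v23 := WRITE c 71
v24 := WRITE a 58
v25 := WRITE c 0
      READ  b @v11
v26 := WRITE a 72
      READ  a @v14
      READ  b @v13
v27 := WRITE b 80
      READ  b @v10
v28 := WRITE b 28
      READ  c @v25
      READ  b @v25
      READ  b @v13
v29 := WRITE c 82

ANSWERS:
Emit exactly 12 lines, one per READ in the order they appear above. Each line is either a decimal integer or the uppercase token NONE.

v1: WRITE a=36  (a history now [(1, 36)])
v2: WRITE c=55  (c history now [(2, 55)])
v3: WRITE c=51  (c history now [(2, 55), (3, 51)])
v4: WRITE b=2  (b history now [(4, 2)])
READ b @v4: history=[(4, 2)] -> pick v4 -> 2
v5: WRITE c=16  (c history now [(2, 55), (3, 51), (5, 16)])
READ b @v1: history=[(4, 2)] -> no version <= 1 -> NONE
READ a @v2: history=[(1, 36)] -> pick v1 -> 36
v6: WRITE a=63  (a history now [(1, 36), (6, 63)])
v7: WRITE a=14  (a history now [(1, 36), (6, 63), (7, 14)])
v8: WRITE c=54  (c history now [(2, 55), (3, 51), (5, 16), (8, 54)])
v9: WRITE c=22  (c history now [(2, 55), (3, 51), (5, 16), (8, 54), (9, 22)])
v10: WRITE b=40  (b history now [(4, 2), (10, 40)])
v11: WRITE a=33  (a history now [(1, 36), (6, 63), (7, 14), (11, 33)])
v12: WRITE b=12  (b history now [(4, 2), (10, 40), (12, 12)])
READ c @v7: history=[(2, 55), (3, 51), (5, 16), (8, 54), (9, 22)] -> pick v5 -> 16
v13: WRITE b=21  (b history now [(4, 2), (10, 40), (12, 12), (13, 21)])
v14: WRITE c=53  (c history now [(2, 55), (3, 51), (5, 16), (8, 54), (9, 22), (14, 53)])
v15: WRITE a=1  (a history now [(1, 36), (6, 63), (7, 14), (11, 33), (15, 1)])
v16: WRITE c=81  (c history now [(2, 55), (3, 51), (5, 16), (8, 54), (9, 22), (14, 53), (16, 81)])
v17: WRITE c=59  (c history now [(2, 55), (3, 51), (5, 16), (8, 54), (9, 22), (14, 53), (16, 81), (17, 59)])
READ b @v14: history=[(4, 2), (10, 40), (12, 12), (13, 21)] -> pick v13 -> 21
v18: WRITE a=58  (a history now [(1, 36), (6, 63), (7, 14), (11, 33), (15, 1), (18, 58)])
v19: WRITE b=44  (b history now [(4, 2), (10, 40), (12, 12), (13, 21), (19, 44)])
v20: WRITE c=55  (c history now [(2, 55), (3, 51), (5, 16), (8, 54), (9, 22), (14, 53), (16, 81), (17, 59), (20, 55)])
v21: WRITE b=33  (b history now [(4, 2), (10, 40), (12, 12), (13, 21), (19, 44), (21, 33)])
v22: WRITE c=73  (c history now [(2, 55), (3, 51), (5, 16), (8, 54), (9, 22), (14, 53), (16, 81), (17, 59), (20, 55), (22, 73)])
v23: WRITE c=71  (c history now [(2, 55), (3, 51), (5, 16), (8, 54), (9, 22), (14, 53), (16, 81), (17, 59), (20, 55), (22, 73), (23, 71)])
v24: WRITE a=58  (a history now [(1, 36), (6, 63), (7, 14), (11, 33), (15, 1), (18, 58), (24, 58)])
v25: WRITE c=0  (c history now [(2, 55), (3, 51), (5, 16), (8, 54), (9, 22), (14, 53), (16, 81), (17, 59), (20, 55), (22, 73), (23, 71), (25, 0)])
READ b @v11: history=[(4, 2), (10, 40), (12, 12), (13, 21), (19, 44), (21, 33)] -> pick v10 -> 40
v26: WRITE a=72  (a history now [(1, 36), (6, 63), (7, 14), (11, 33), (15, 1), (18, 58), (24, 58), (26, 72)])
READ a @v14: history=[(1, 36), (6, 63), (7, 14), (11, 33), (15, 1), (18, 58), (24, 58), (26, 72)] -> pick v11 -> 33
READ b @v13: history=[(4, 2), (10, 40), (12, 12), (13, 21), (19, 44), (21, 33)] -> pick v13 -> 21
v27: WRITE b=80  (b history now [(4, 2), (10, 40), (12, 12), (13, 21), (19, 44), (21, 33), (27, 80)])
READ b @v10: history=[(4, 2), (10, 40), (12, 12), (13, 21), (19, 44), (21, 33), (27, 80)] -> pick v10 -> 40
v28: WRITE b=28  (b history now [(4, 2), (10, 40), (12, 12), (13, 21), (19, 44), (21, 33), (27, 80), (28, 28)])
READ c @v25: history=[(2, 55), (3, 51), (5, 16), (8, 54), (9, 22), (14, 53), (16, 81), (17, 59), (20, 55), (22, 73), (23, 71), (25, 0)] -> pick v25 -> 0
READ b @v25: history=[(4, 2), (10, 40), (12, 12), (13, 21), (19, 44), (21, 33), (27, 80), (28, 28)] -> pick v21 -> 33
READ b @v13: history=[(4, 2), (10, 40), (12, 12), (13, 21), (19, 44), (21, 33), (27, 80), (28, 28)] -> pick v13 -> 21
v29: WRITE c=82  (c history now [(2, 55), (3, 51), (5, 16), (8, 54), (9, 22), (14, 53), (16, 81), (17, 59), (20, 55), (22, 73), (23, 71), (25, 0), (29, 82)])

Answer: 2
NONE
36
16
21
40
33
21
40
0
33
21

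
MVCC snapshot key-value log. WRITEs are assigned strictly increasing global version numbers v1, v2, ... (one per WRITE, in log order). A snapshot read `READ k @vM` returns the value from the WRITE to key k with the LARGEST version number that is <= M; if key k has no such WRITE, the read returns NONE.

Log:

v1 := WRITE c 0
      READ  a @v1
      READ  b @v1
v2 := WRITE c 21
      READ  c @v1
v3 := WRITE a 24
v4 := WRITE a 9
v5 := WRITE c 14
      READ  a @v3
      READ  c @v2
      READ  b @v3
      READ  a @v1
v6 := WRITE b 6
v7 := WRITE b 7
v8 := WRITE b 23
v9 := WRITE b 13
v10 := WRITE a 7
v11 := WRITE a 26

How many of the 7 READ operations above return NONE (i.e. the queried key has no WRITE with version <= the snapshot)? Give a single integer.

v1: WRITE c=0  (c history now [(1, 0)])
READ a @v1: history=[] -> no version <= 1 -> NONE
READ b @v1: history=[] -> no version <= 1 -> NONE
v2: WRITE c=21  (c history now [(1, 0), (2, 21)])
READ c @v1: history=[(1, 0), (2, 21)] -> pick v1 -> 0
v3: WRITE a=24  (a history now [(3, 24)])
v4: WRITE a=9  (a history now [(3, 24), (4, 9)])
v5: WRITE c=14  (c history now [(1, 0), (2, 21), (5, 14)])
READ a @v3: history=[(3, 24), (4, 9)] -> pick v3 -> 24
READ c @v2: history=[(1, 0), (2, 21), (5, 14)] -> pick v2 -> 21
READ b @v3: history=[] -> no version <= 3 -> NONE
READ a @v1: history=[(3, 24), (4, 9)] -> no version <= 1 -> NONE
v6: WRITE b=6  (b history now [(6, 6)])
v7: WRITE b=7  (b history now [(6, 6), (7, 7)])
v8: WRITE b=23  (b history now [(6, 6), (7, 7), (8, 23)])
v9: WRITE b=13  (b history now [(6, 6), (7, 7), (8, 23), (9, 13)])
v10: WRITE a=7  (a history now [(3, 24), (4, 9), (10, 7)])
v11: WRITE a=26  (a history now [(3, 24), (4, 9), (10, 7), (11, 26)])
Read results in order: ['NONE', 'NONE', '0', '24', '21', 'NONE', 'NONE']
NONE count = 4

Answer: 4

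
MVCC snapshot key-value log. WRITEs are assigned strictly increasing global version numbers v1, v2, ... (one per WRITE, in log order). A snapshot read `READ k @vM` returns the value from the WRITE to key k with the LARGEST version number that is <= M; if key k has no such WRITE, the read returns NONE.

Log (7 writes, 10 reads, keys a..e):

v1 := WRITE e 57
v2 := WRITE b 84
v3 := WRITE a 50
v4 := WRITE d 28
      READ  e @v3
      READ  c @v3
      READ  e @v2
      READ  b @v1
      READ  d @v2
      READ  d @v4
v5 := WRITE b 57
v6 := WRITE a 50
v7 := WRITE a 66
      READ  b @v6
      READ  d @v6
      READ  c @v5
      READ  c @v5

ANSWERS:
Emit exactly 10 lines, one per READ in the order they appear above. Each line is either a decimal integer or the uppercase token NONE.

v1: WRITE e=57  (e history now [(1, 57)])
v2: WRITE b=84  (b history now [(2, 84)])
v3: WRITE a=50  (a history now [(3, 50)])
v4: WRITE d=28  (d history now [(4, 28)])
READ e @v3: history=[(1, 57)] -> pick v1 -> 57
READ c @v3: history=[] -> no version <= 3 -> NONE
READ e @v2: history=[(1, 57)] -> pick v1 -> 57
READ b @v1: history=[(2, 84)] -> no version <= 1 -> NONE
READ d @v2: history=[(4, 28)] -> no version <= 2 -> NONE
READ d @v4: history=[(4, 28)] -> pick v4 -> 28
v5: WRITE b=57  (b history now [(2, 84), (5, 57)])
v6: WRITE a=50  (a history now [(3, 50), (6, 50)])
v7: WRITE a=66  (a history now [(3, 50), (6, 50), (7, 66)])
READ b @v6: history=[(2, 84), (5, 57)] -> pick v5 -> 57
READ d @v6: history=[(4, 28)] -> pick v4 -> 28
READ c @v5: history=[] -> no version <= 5 -> NONE
READ c @v5: history=[] -> no version <= 5 -> NONE

Answer: 57
NONE
57
NONE
NONE
28
57
28
NONE
NONE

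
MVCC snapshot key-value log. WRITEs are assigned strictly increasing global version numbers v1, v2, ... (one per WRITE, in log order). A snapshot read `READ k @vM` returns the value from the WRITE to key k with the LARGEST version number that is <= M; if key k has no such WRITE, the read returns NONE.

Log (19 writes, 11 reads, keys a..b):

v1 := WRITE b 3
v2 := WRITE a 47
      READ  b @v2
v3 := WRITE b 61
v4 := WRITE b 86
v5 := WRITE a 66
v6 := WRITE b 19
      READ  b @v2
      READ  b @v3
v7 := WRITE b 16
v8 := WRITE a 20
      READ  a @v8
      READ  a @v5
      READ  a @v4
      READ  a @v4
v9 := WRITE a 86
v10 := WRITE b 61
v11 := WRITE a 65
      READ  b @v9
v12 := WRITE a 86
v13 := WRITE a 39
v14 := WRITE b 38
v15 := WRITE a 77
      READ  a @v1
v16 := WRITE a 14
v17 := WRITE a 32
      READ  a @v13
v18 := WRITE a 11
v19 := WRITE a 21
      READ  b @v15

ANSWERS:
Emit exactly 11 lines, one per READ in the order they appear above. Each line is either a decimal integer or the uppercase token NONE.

v1: WRITE b=3  (b history now [(1, 3)])
v2: WRITE a=47  (a history now [(2, 47)])
READ b @v2: history=[(1, 3)] -> pick v1 -> 3
v3: WRITE b=61  (b history now [(1, 3), (3, 61)])
v4: WRITE b=86  (b history now [(1, 3), (3, 61), (4, 86)])
v5: WRITE a=66  (a history now [(2, 47), (5, 66)])
v6: WRITE b=19  (b history now [(1, 3), (3, 61), (4, 86), (6, 19)])
READ b @v2: history=[(1, 3), (3, 61), (4, 86), (6, 19)] -> pick v1 -> 3
READ b @v3: history=[(1, 3), (3, 61), (4, 86), (6, 19)] -> pick v3 -> 61
v7: WRITE b=16  (b history now [(1, 3), (3, 61), (4, 86), (6, 19), (7, 16)])
v8: WRITE a=20  (a history now [(2, 47), (5, 66), (8, 20)])
READ a @v8: history=[(2, 47), (5, 66), (8, 20)] -> pick v8 -> 20
READ a @v5: history=[(2, 47), (5, 66), (8, 20)] -> pick v5 -> 66
READ a @v4: history=[(2, 47), (5, 66), (8, 20)] -> pick v2 -> 47
READ a @v4: history=[(2, 47), (5, 66), (8, 20)] -> pick v2 -> 47
v9: WRITE a=86  (a history now [(2, 47), (5, 66), (8, 20), (9, 86)])
v10: WRITE b=61  (b history now [(1, 3), (3, 61), (4, 86), (6, 19), (7, 16), (10, 61)])
v11: WRITE a=65  (a history now [(2, 47), (5, 66), (8, 20), (9, 86), (11, 65)])
READ b @v9: history=[(1, 3), (3, 61), (4, 86), (6, 19), (7, 16), (10, 61)] -> pick v7 -> 16
v12: WRITE a=86  (a history now [(2, 47), (5, 66), (8, 20), (9, 86), (11, 65), (12, 86)])
v13: WRITE a=39  (a history now [(2, 47), (5, 66), (8, 20), (9, 86), (11, 65), (12, 86), (13, 39)])
v14: WRITE b=38  (b history now [(1, 3), (3, 61), (4, 86), (6, 19), (7, 16), (10, 61), (14, 38)])
v15: WRITE a=77  (a history now [(2, 47), (5, 66), (8, 20), (9, 86), (11, 65), (12, 86), (13, 39), (15, 77)])
READ a @v1: history=[(2, 47), (5, 66), (8, 20), (9, 86), (11, 65), (12, 86), (13, 39), (15, 77)] -> no version <= 1 -> NONE
v16: WRITE a=14  (a history now [(2, 47), (5, 66), (8, 20), (9, 86), (11, 65), (12, 86), (13, 39), (15, 77), (16, 14)])
v17: WRITE a=32  (a history now [(2, 47), (5, 66), (8, 20), (9, 86), (11, 65), (12, 86), (13, 39), (15, 77), (16, 14), (17, 32)])
READ a @v13: history=[(2, 47), (5, 66), (8, 20), (9, 86), (11, 65), (12, 86), (13, 39), (15, 77), (16, 14), (17, 32)] -> pick v13 -> 39
v18: WRITE a=11  (a history now [(2, 47), (5, 66), (8, 20), (9, 86), (11, 65), (12, 86), (13, 39), (15, 77), (16, 14), (17, 32), (18, 11)])
v19: WRITE a=21  (a history now [(2, 47), (5, 66), (8, 20), (9, 86), (11, 65), (12, 86), (13, 39), (15, 77), (16, 14), (17, 32), (18, 11), (19, 21)])
READ b @v15: history=[(1, 3), (3, 61), (4, 86), (6, 19), (7, 16), (10, 61), (14, 38)] -> pick v14 -> 38

Answer: 3
3
61
20
66
47
47
16
NONE
39
38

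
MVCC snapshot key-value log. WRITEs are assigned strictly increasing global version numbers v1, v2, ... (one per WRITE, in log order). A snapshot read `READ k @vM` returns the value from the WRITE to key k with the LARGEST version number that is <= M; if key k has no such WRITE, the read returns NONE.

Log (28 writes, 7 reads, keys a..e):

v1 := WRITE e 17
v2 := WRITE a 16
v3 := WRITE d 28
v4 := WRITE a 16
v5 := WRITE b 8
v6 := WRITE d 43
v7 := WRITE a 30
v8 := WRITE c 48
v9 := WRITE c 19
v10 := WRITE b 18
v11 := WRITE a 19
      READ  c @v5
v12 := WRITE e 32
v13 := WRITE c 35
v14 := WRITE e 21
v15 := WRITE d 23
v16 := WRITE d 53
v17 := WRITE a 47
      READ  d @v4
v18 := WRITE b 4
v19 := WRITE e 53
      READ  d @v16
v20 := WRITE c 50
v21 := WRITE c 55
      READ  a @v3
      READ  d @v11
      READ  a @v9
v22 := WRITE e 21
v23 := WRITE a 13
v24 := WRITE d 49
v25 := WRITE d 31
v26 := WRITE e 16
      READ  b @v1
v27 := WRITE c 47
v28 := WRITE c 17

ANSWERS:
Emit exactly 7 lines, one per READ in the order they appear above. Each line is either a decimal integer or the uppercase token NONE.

v1: WRITE e=17  (e history now [(1, 17)])
v2: WRITE a=16  (a history now [(2, 16)])
v3: WRITE d=28  (d history now [(3, 28)])
v4: WRITE a=16  (a history now [(2, 16), (4, 16)])
v5: WRITE b=8  (b history now [(5, 8)])
v6: WRITE d=43  (d history now [(3, 28), (6, 43)])
v7: WRITE a=30  (a history now [(2, 16), (4, 16), (7, 30)])
v8: WRITE c=48  (c history now [(8, 48)])
v9: WRITE c=19  (c history now [(8, 48), (9, 19)])
v10: WRITE b=18  (b history now [(5, 8), (10, 18)])
v11: WRITE a=19  (a history now [(2, 16), (4, 16), (7, 30), (11, 19)])
READ c @v5: history=[(8, 48), (9, 19)] -> no version <= 5 -> NONE
v12: WRITE e=32  (e history now [(1, 17), (12, 32)])
v13: WRITE c=35  (c history now [(8, 48), (9, 19), (13, 35)])
v14: WRITE e=21  (e history now [(1, 17), (12, 32), (14, 21)])
v15: WRITE d=23  (d history now [(3, 28), (6, 43), (15, 23)])
v16: WRITE d=53  (d history now [(3, 28), (6, 43), (15, 23), (16, 53)])
v17: WRITE a=47  (a history now [(2, 16), (4, 16), (7, 30), (11, 19), (17, 47)])
READ d @v4: history=[(3, 28), (6, 43), (15, 23), (16, 53)] -> pick v3 -> 28
v18: WRITE b=4  (b history now [(5, 8), (10, 18), (18, 4)])
v19: WRITE e=53  (e history now [(1, 17), (12, 32), (14, 21), (19, 53)])
READ d @v16: history=[(3, 28), (6, 43), (15, 23), (16, 53)] -> pick v16 -> 53
v20: WRITE c=50  (c history now [(8, 48), (9, 19), (13, 35), (20, 50)])
v21: WRITE c=55  (c history now [(8, 48), (9, 19), (13, 35), (20, 50), (21, 55)])
READ a @v3: history=[(2, 16), (4, 16), (7, 30), (11, 19), (17, 47)] -> pick v2 -> 16
READ d @v11: history=[(3, 28), (6, 43), (15, 23), (16, 53)] -> pick v6 -> 43
READ a @v9: history=[(2, 16), (4, 16), (7, 30), (11, 19), (17, 47)] -> pick v7 -> 30
v22: WRITE e=21  (e history now [(1, 17), (12, 32), (14, 21), (19, 53), (22, 21)])
v23: WRITE a=13  (a history now [(2, 16), (4, 16), (7, 30), (11, 19), (17, 47), (23, 13)])
v24: WRITE d=49  (d history now [(3, 28), (6, 43), (15, 23), (16, 53), (24, 49)])
v25: WRITE d=31  (d history now [(3, 28), (6, 43), (15, 23), (16, 53), (24, 49), (25, 31)])
v26: WRITE e=16  (e history now [(1, 17), (12, 32), (14, 21), (19, 53), (22, 21), (26, 16)])
READ b @v1: history=[(5, 8), (10, 18), (18, 4)] -> no version <= 1 -> NONE
v27: WRITE c=47  (c history now [(8, 48), (9, 19), (13, 35), (20, 50), (21, 55), (27, 47)])
v28: WRITE c=17  (c history now [(8, 48), (9, 19), (13, 35), (20, 50), (21, 55), (27, 47), (28, 17)])

Answer: NONE
28
53
16
43
30
NONE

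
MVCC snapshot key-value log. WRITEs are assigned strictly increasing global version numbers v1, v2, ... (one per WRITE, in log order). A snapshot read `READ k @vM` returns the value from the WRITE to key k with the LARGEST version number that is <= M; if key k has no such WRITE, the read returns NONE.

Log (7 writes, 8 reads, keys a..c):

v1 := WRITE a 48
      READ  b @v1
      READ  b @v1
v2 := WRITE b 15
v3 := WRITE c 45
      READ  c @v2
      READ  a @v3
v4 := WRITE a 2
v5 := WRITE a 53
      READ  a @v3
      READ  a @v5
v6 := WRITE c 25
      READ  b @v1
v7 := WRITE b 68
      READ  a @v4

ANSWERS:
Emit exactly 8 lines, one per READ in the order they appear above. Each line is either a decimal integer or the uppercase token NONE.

Answer: NONE
NONE
NONE
48
48
53
NONE
2

Derivation:
v1: WRITE a=48  (a history now [(1, 48)])
READ b @v1: history=[] -> no version <= 1 -> NONE
READ b @v1: history=[] -> no version <= 1 -> NONE
v2: WRITE b=15  (b history now [(2, 15)])
v3: WRITE c=45  (c history now [(3, 45)])
READ c @v2: history=[(3, 45)] -> no version <= 2 -> NONE
READ a @v3: history=[(1, 48)] -> pick v1 -> 48
v4: WRITE a=2  (a history now [(1, 48), (4, 2)])
v5: WRITE a=53  (a history now [(1, 48), (4, 2), (5, 53)])
READ a @v3: history=[(1, 48), (4, 2), (5, 53)] -> pick v1 -> 48
READ a @v5: history=[(1, 48), (4, 2), (5, 53)] -> pick v5 -> 53
v6: WRITE c=25  (c history now [(3, 45), (6, 25)])
READ b @v1: history=[(2, 15)] -> no version <= 1 -> NONE
v7: WRITE b=68  (b history now [(2, 15), (7, 68)])
READ a @v4: history=[(1, 48), (4, 2), (5, 53)] -> pick v4 -> 2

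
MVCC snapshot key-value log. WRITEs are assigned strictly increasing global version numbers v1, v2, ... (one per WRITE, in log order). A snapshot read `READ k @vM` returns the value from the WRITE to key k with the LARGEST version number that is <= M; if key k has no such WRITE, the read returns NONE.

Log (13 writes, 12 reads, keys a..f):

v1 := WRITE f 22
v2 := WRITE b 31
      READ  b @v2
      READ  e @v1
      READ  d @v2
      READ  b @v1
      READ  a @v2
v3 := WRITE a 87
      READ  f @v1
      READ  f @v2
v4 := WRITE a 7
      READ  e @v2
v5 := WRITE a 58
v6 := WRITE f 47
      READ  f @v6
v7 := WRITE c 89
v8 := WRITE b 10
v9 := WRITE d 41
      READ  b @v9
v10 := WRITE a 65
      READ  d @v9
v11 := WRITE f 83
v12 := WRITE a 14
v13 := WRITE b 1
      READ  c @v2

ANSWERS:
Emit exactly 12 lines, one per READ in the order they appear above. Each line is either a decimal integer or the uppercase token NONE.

Answer: 31
NONE
NONE
NONE
NONE
22
22
NONE
47
10
41
NONE

Derivation:
v1: WRITE f=22  (f history now [(1, 22)])
v2: WRITE b=31  (b history now [(2, 31)])
READ b @v2: history=[(2, 31)] -> pick v2 -> 31
READ e @v1: history=[] -> no version <= 1 -> NONE
READ d @v2: history=[] -> no version <= 2 -> NONE
READ b @v1: history=[(2, 31)] -> no version <= 1 -> NONE
READ a @v2: history=[] -> no version <= 2 -> NONE
v3: WRITE a=87  (a history now [(3, 87)])
READ f @v1: history=[(1, 22)] -> pick v1 -> 22
READ f @v2: history=[(1, 22)] -> pick v1 -> 22
v4: WRITE a=7  (a history now [(3, 87), (4, 7)])
READ e @v2: history=[] -> no version <= 2 -> NONE
v5: WRITE a=58  (a history now [(3, 87), (4, 7), (5, 58)])
v6: WRITE f=47  (f history now [(1, 22), (6, 47)])
READ f @v6: history=[(1, 22), (6, 47)] -> pick v6 -> 47
v7: WRITE c=89  (c history now [(7, 89)])
v8: WRITE b=10  (b history now [(2, 31), (8, 10)])
v9: WRITE d=41  (d history now [(9, 41)])
READ b @v9: history=[(2, 31), (8, 10)] -> pick v8 -> 10
v10: WRITE a=65  (a history now [(3, 87), (4, 7), (5, 58), (10, 65)])
READ d @v9: history=[(9, 41)] -> pick v9 -> 41
v11: WRITE f=83  (f history now [(1, 22), (6, 47), (11, 83)])
v12: WRITE a=14  (a history now [(3, 87), (4, 7), (5, 58), (10, 65), (12, 14)])
v13: WRITE b=1  (b history now [(2, 31), (8, 10), (13, 1)])
READ c @v2: history=[(7, 89)] -> no version <= 2 -> NONE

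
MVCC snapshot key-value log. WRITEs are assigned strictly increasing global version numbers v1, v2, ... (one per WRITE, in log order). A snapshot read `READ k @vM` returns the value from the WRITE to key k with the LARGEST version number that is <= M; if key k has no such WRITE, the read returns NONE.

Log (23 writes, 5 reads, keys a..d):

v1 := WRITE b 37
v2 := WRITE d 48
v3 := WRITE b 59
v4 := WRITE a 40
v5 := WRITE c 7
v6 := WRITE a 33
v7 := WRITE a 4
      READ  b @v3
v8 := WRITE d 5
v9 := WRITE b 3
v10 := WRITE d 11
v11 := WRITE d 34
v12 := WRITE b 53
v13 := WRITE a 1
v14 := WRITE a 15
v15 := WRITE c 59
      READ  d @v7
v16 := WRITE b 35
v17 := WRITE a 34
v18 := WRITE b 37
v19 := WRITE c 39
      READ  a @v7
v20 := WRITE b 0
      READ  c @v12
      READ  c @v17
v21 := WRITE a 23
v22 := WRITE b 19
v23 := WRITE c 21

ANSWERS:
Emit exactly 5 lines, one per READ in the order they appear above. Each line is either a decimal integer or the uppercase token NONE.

v1: WRITE b=37  (b history now [(1, 37)])
v2: WRITE d=48  (d history now [(2, 48)])
v3: WRITE b=59  (b history now [(1, 37), (3, 59)])
v4: WRITE a=40  (a history now [(4, 40)])
v5: WRITE c=7  (c history now [(5, 7)])
v6: WRITE a=33  (a history now [(4, 40), (6, 33)])
v7: WRITE a=4  (a history now [(4, 40), (6, 33), (7, 4)])
READ b @v3: history=[(1, 37), (3, 59)] -> pick v3 -> 59
v8: WRITE d=5  (d history now [(2, 48), (8, 5)])
v9: WRITE b=3  (b history now [(1, 37), (3, 59), (9, 3)])
v10: WRITE d=11  (d history now [(2, 48), (8, 5), (10, 11)])
v11: WRITE d=34  (d history now [(2, 48), (8, 5), (10, 11), (11, 34)])
v12: WRITE b=53  (b history now [(1, 37), (3, 59), (9, 3), (12, 53)])
v13: WRITE a=1  (a history now [(4, 40), (6, 33), (7, 4), (13, 1)])
v14: WRITE a=15  (a history now [(4, 40), (6, 33), (7, 4), (13, 1), (14, 15)])
v15: WRITE c=59  (c history now [(5, 7), (15, 59)])
READ d @v7: history=[(2, 48), (8, 5), (10, 11), (11, 34)] -> pick v2 -> 48
v16: WRITE b=35  (b history now [(1, 37), (3, 59), (9, 3), (12, 53), (16, 35)])
v17: WRITE a=34  (a history now [(4, 40), (6, 33), (7, 4), (13, 1), (14, 15), (17, 34)])
v18: WRITE b=37  (b history now [(1, 37), (3, 59), (9, 3), (12, 53), (16, 35), (18, 37)])
v19: WRITE c=39  (c history now [(5, 7), (15, 59), (19, 39)])
READ a @v7: history=[(4, 40), (6, 33), (7, 4), (13, 1), (14, 15), (17, 34)] -> pick v7 -> 4
v20: WRITE b=0  (b history now [(1, 37), (3, 59), (9, 3), (12, 53), (16, 35), (18, 37), (20, 0)])
READ c @v12: history=[(5, 7), (15, 59), (19, 39)] -> pick v5 -> 7
READ c @v17: history=[(5, 7), (15, 59), (19, 39)] -> pick v15 -> 59
v21: WRITE a=23  (a history now [(4, 40), (6, 33), (7, 4), (13, 1), (14, 15), (17, 34), (21, 23)])
v22: WRITE b=19  (b history now [(1, 37), (3, 59), (9, 3), (12, 53), (16, 35), (18, 37), (20, 0), (22, 19)])
v23: WRITE c=21  (c history now [(5, 7), (15, 59), (19, 39), (23, 21)])

Answer: 59
48
4
7
59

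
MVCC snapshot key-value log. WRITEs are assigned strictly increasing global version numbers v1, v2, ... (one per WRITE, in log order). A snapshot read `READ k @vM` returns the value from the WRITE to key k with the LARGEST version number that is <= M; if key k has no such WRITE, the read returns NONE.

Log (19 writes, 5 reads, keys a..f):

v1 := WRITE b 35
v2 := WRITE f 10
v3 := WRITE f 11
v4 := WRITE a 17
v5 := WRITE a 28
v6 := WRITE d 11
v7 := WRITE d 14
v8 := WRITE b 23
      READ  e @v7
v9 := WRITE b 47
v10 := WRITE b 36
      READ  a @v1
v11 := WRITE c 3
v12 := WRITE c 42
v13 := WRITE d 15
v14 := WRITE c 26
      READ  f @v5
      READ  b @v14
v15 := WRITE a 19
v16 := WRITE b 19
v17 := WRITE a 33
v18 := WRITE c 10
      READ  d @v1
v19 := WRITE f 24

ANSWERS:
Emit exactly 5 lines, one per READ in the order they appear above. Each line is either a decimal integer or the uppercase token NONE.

Answer: NONE
NONE
11
36
NONE

Derivation:
v1: WRITE b=35  (b history now [(1, 35)])
v2: WRITE f=10  (f history now [(2, 10)])
v3: WRITE f=11  (f history now [(2, 10), (3, 11)])
v4: WRITE a=17  (a history now [(4, 17)])
v5: WRITE a=28  (a history now [(4, 17), (5, 28)])
v6: WRITE d=11  (d history now [(6, 11)])
v7: WRITE d=14  (d history now [(6, 11), (7, 14)])
v8: WRITE b=23  (b history now [(1, 35), (8, 23)])
READ e @v7: history=[] -> no version <= 7 -> NONE
v9: WRITE b=47  (b history now [(1, 35), (8, 23), (9, 47)])
v10: WRITE b=36  (b history now [(1, 35), (8, 23), (9, 47), (10, 36)])
READ a @v1: history=[(4, 17), (5, 28)] -> no version <= 1 -> NONE
v11: WRITE c=3  (c history now [(11, 3)])
v12: WRITE c=42  (c history now [(11, 3), (12, 42)])
v13: WRITE d=15  (d history now [(6, 11), (7, 14), (13, 15)])
v14: WRITE c=26  (c history now [(11, 3), (12, 42), (14, 26)])
READ f @v5: history=[(2, 10), (3, 11)] -> pick v3 -> 11
READ b @v14: history=[(1, 35), (8, 23), (9, 47), (10, 36)] -> pick v10 -> 36
v15: WRITE a=19  (a history now [(4, 17), (5, 28), (15, 19)])
v16: WRITE b=19  (b history now [(1, 35), (8, 23), (9, 47), (10, 36), (16, 19)])
v17: WRITE a=33  (a history now [(4, 17), (5, 28), (15, 19), (17, 33)])
v18: WRITE c=10  (c history now [(11, 3), (12, 42), (14, 26), (18, 10)])
READ d @v1: history=[(6, 11), (7, 14), (13, 15)] -> no version <= 1 -> NONE
v19: WRITE f=24  (f history now [(2, 10), (3, 11), (19, 24)])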